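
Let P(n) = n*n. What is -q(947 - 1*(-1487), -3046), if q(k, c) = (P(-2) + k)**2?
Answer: -5943844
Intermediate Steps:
P(n) = n**2
q(k, c) = (4 + k)**2 (q(k, c) = ((-2)**2 + k)**2 = (4 + k)**2)
-q(947 - 1*(-1487), -3046) = -(4 + (947 - 1*(-1487)))**2 = -(4 + (947 + 1487))**2 = -(4 + 2434)**2 = -1*2438**2 = -1*5943844 = -5943844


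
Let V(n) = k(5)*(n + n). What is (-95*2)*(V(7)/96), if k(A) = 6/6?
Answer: -665/24 ≈ -27.708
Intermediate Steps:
k(A) = 1 (k(A) = 6*(1/6) = 1)
V(n) = 2*n (V(n) = 1*(n + n) = 1*(2*n) = 2*n)
(-95*2)*(V(7)/96) = (-95*2)*((2*7)/96) = -2660/96 = -190*7/48 = -665/24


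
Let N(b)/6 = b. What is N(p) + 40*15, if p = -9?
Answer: 546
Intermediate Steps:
N(b) = 6*b
N(p) + 40*15 = 6*(-9) + 40*15 = -54 + 600 = 546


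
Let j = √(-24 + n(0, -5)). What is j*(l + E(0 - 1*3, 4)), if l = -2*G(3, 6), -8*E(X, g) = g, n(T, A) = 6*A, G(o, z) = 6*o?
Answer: -219*I*√6/2 ≈ -268.22*I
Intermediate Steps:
E(X, g) = -g/8
l = -36 (l = -12*3 = -2*18 = -36)
j = 3*I*√6 (j = √(-24 + 6*(-5)) = √(-24 - 30) = √(-54) = 3*I*√6 ≈ 7.3485*I)
j*(l + E(0 - 1*3, 4)) = (3*I*√6)*(-36 - ⅛*4) = (3*I*√6)*(-36 - ½) = (3*I*√6)*(-73/2) = -219*I*√6/2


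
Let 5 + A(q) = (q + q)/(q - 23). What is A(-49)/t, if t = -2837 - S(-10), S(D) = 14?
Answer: 131/102636 ≈ 0.0012764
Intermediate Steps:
A(q) = -5 + 2*q/(-23 + q) (A(q) = -5 + (q + q)/(q - 23) = -5 + (2*q)/(-23 + q) = -5 + 2*q/(-23 + q))
t = -2851 (t = -2837 - 1*14 = -2837 - 14 = -2851)
A(-49)/t = ((115 - 3*(-49))/(-23 - 49))/(-2851) = ((115 + 147)/(-72))*(-1/2851) = -1/72*262*(-1/2851) = -131/36*(-1/2851) = 131/102636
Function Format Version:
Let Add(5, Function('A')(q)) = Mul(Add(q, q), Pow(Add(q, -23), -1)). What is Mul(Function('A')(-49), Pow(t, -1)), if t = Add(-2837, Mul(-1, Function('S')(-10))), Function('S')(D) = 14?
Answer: Rational(131, 102636) ≈ 0.0012764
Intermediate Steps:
Function('A')(q) = Add(-5, Mul(2, q, Pow(Add(-23, q), -1))) (Function('A')(q) = Add(-5, Mul(Add(q, q), Pow(Add(q, -23), -1))) = Add(-5, Mul(Mul(2, q), Pow(Add(-23, q), -1))) = Add(-5, Mul(2, q, Pow(Add(-23, q), -1))))
t = -2851 (t = Add(-2837, Mul(-1, 14)) = Add(-2837, -14) = -2851)
Mul(Function('A')(-49), Pow(t, -1)) = Mul(Mul(Pow(Add(-23, -49), -1), Add(115, Mul(-3, -49))), Pow(-2851, -1)) = Mul(Mul(Pow(-72, -1), Add(115, 147)), Rational(-1, 2851)) = Mul(Mul(Rational(-1, 72), 262), Rational(-1, 2851)) = Mul(Rational(-131, 36), Rational(-1, 2851)) = Rational(131, 102636)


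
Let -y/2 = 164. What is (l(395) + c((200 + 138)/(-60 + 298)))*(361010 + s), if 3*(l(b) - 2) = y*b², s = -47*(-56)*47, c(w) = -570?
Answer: -24806646559456/3 ≈ -8.2689e+12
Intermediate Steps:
y = -328 (y = -2*164 = -328)
s = 123704 (s = 2632*47 = 123704)
l(b) = 2 - 328*b²/3 (l(b) = 2 + (-328*b²)/3 = 2 - 328*b²/3)
(l(395) + c((200 + 138)/(-60 + 298)))*(361010 + s) = ((2 - 328/3*395²) - 570)*(361010 + 123704) = ((2 - 328/3*156025) - 570)*484714 = ((2 - 51176200/3) - 570)*484714 = (-51176194/3 - 570)*484714 = -51177904/3*484714 = -24806646559456/3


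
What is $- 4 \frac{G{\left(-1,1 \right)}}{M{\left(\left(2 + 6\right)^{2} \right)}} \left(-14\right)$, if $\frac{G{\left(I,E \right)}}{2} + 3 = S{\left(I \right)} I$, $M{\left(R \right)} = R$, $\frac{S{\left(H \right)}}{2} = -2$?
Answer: $\frac{7}{4} \approx 1.75$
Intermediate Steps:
$S{\left(H \right)} = -4$ ($S{\left(H \right)} = 2 \left(-2\right) = -4$)
$G{\left(I,E \right)} = -6 - 8 I$ ($G{\left(I,E \right)} = -6 + 2 \left(- 4 I\right) = -6 - 8 I$)
$- 4 \frac{G{\left(-1,1 \right)}}{M{\left(\left(2 + 6\right)^{2} \right)}} \left(-14\right) = - 4 \frac{-6 - -8}{\left(2 + 6\right)^{2}} \left(-14\right) = - 4 \frac{-6 + 8}{8^{2}} \left(-14\right) = - 4 \cdot \frac{2}{64} \left(-14\right) = - 4 \cdot 2 \cdot \frac{1}{64} \left(-14\right) = \left(-4\right) \frac{1}{32} \left(-14\right) = \left(- \frac{1}{8}\right) \left(-14\right) = \frac{7}{4}$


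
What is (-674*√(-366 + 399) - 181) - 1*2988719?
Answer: -2988900 - 674*√33 ≈ -2.9928e+6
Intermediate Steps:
(-674*√(-366 + 399) - 181) - 1*2988719 = (-674*√33 - 181) - 2988719 = (-181 - 674*√33) - 2988719 = -2988900 - 674*√33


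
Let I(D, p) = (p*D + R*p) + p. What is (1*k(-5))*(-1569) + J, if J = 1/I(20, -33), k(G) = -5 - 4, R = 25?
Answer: 21435677/1518 ≈ 14121.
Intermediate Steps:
k(G) = -9
I(D, p) = 26*p + D*p (I(D, p) = (p*D + 25*p) + p = (D*p + 25*p) + p = (25*p + D*p) + p = 26*p + D*p)
J = -1/1518 (J = 1/(-33*(26 + 20)) = 1/(-33*46) = 1/(-1518) = -1/1518 ≈ -0.00065876)
(1*k(-5))*(-1569) + J = (1*(-9))*(-1569) - 1/1518 = -9*(-1569) - 1/1518 = 14121 - 1/1518 = 21435677/1518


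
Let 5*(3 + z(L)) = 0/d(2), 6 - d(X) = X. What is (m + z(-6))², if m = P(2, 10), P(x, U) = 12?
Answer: 81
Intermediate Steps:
d(X) = 6 - X
z(L) = -3 (z(L) = -3 + (0/(6 - 1*2))/5 = -3 + (0/(6 - 2))/5 = -3 + (0/4)/5 = -3 + (0*(¼))/5 = -3 + (⅕)*0 = -3 + 0 = -3)
m = 12
(m + z(-6))² = (12 - 3)² = 9² = 81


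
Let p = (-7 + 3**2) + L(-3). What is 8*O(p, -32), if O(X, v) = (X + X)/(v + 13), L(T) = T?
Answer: 16/19 ≈ 0.84210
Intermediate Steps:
p = -1 (p = (-7 + 3**2) - 3 = (-7 + 9) - 3 = 2 - 3 = -1)
O(X, v) = 2*X/(13 + v) (O(X, v) = (2*X)/(13 + v) = 2*X/(13 + v))
8*O(p, -32) = 8*(2*(-1)/(13 - 32)) = 8*(2*(-1)/(-19)) = 8*(2*(-1)*(-1/19)) = 8*(2/19) = 16/19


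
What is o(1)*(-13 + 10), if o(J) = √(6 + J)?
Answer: -3*√7 ≈ -7.9373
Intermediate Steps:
o(1)*(-13 + 10) = √(6 + 1)*(-13 + 10) = √7*(-3) = -3*√7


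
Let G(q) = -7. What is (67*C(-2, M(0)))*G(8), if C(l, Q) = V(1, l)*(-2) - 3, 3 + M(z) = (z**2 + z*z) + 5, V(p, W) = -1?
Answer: 469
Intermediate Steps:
M(z) = 2 + 2*z**2 (M(z) = -3 + ((z**2 + z*z) + 5) = -3 + ((z**2 + z**2) + 5) = -3 + (2*z**2 + 5) = -3 + (5 + 2*z**2) = 2 + 2*z**2)
C(l, Q) = -1 (C(l, Q) = -1*(-2) - 3 = 2 - 3 = -1)
(67*C(-2, M(0)))*G(8) = (67*(-1))*(-7) = -67*(-7) = 469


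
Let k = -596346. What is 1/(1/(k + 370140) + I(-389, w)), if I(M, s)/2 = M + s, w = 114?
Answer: -226206/124413301 ≈ -0.0018182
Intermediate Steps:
I(M, s) = 2*M + 2*s (I(M, s) = 2*(M + s) = 2*M + 2*s)
1/(1/(k + 370140) + I(-389, w)) = 1/(1/(-596346 + 370140) + (2*(-389) + 2*114)) = 1/(1/(-226206) + (-778 + 228)) = 1/(-1/226206 - 550) = 1/(-124413301/226206) = -226206/124413301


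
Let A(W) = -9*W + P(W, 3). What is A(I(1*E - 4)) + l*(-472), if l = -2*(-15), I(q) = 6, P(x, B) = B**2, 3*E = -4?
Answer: -14205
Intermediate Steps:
E = -4/3 (E = (1/3)*(-4) = -4/3 ≈ -1.3333)
A(W) = 9 - 9*W (A(W) = -9*W + 3**2 = -9*W + 9 = 9 - 9*W)
l = 30
A(I(1*E - 4)) + l*(-472) = (9 - 9*6) + 30*(-472) = (9 - 54) - 14160 = -45 - 14160 = -14205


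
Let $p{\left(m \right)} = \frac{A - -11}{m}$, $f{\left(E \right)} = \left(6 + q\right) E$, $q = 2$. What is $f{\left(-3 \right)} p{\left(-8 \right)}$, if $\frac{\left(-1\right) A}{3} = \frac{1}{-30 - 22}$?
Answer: $\frac{1725}{52} \approx 33.173$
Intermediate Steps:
$A = \frac{3}{52}$ ($A = - \frac{3}{-30 - 22} = - \frac{3}{-52} = \left(-3\right) \left(- \frac{1}{52}\right) = \frac{3}{52} \approx 0.057692$)
$f{\left(E \right)} = 8 E$ ($f{\left(E \right)} = \left(6 + 2\right) E = 8 E$)
$p{\left(m \right)} = \frac{575}{52 m}$ ($p{\left(m \right)} = \frac{\frac{3}{52} - -11}{m} = \frac{\frac{3}{52} + 11}{m} = \frac{575}{52 m}$)
$f{\left(-3 \right)} p{\left(-8 \right)} = 8 \left(-3\right) \frac{575}{52 \left(-8\right)} = - 24 \cdot \frac{575}{52} \left(- \frac{1}{8}\right) = \left(-24\right) \left(- \frac{575}{416}\right) = \frac{1725}{52}$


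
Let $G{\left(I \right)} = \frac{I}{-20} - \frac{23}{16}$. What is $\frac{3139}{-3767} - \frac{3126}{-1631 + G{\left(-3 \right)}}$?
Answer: $\frac{532151323}{491906161} \approx 1.0818$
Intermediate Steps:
$G{\left(I \right)} = - \frac{23}{16} - \frac{I}{20}$ ($G{\left(I \right)} = I \left(- \frac{1}{20}\right) - \frac{23}{16} = - \frac{I}{20} - \frac{23}{16} = - \frac{23}{16} - \frac{I}{20}$)
$\frac{3139}{-3767} - \frac{3126}{-1631 + G{\left(-3 \right)}} = \frac{3139}{-3767} - \frac{3126}{-1631 - \frac{103}{80}} = 3139 \left(- \frac{1}{3767}\right) - \frac{3126}{-1631 + \left(- \frac{23}{16} + \frac{3}{20}\right)} = - \frac{3139}{3767} - \frac{3126}{-1631 - \frac{103}{80}} = - \frac{3139}{3767} - \frac{3126}{- \frac{130583}{80}} = - \frac{3139}{3767} - - \frac{250080}{130583} = - \frac{3139}{3767} + \frac{250080}{130583} = \frac{532151323}{491906161}$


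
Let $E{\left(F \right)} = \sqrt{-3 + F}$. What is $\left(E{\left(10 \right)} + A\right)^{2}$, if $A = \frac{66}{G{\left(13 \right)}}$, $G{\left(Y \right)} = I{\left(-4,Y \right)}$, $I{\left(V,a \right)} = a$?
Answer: $\frac{5539}{169} + \frac{132 \sqrt{7}}{13} \approx 59.64$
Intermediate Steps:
$G{\left(Y \right)} = Y$
$A = \frac{66}{13} \approx 5.0769$
$\left(E{\left(10 \right)} + A\right)^{2} = \left(\sqrt{-3 + 10} + \frac{66}{13}\right)^{2} = \left(\sqrt{7} + \frac{66}{13}\right)^{2} = \left(\frac{66}{13} + \sqrt{7}\right)^{2}$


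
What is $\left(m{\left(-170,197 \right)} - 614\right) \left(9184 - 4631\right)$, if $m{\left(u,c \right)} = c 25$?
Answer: $19627983$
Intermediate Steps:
$m{\left(u,c \right)} = 25 c$
$\left(m{\left(-170,197 \right)} - 614\right) \left(9184 - 4631\right) = \left(25 \cdot 197 - 614\right) \left(9184 - 4631\right) = \left(4925 - 614\right) 4553 = 4311 \cdot 4553 = 19627983$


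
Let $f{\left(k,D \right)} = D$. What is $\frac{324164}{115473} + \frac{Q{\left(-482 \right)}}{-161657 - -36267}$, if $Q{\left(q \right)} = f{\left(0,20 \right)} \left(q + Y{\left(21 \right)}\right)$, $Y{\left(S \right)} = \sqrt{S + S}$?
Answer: $\frac{4176008368}{1447915947} - \frac{2 \sqrt{42}}{12539} \approx 2.8831$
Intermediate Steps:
$Y{\left(S \right)} = \sqrt{2} \sqrt{S}$ ($Y{\left(S \right)} = \sqrt{2 S} = \sqrt{2} \sqrt{S}$)
$Q{\left(q \right)} = 20 q + 20 \sqrt{42}$ ($Q{\left(q \right)} = 20 \left(q + \sqrt{2} \sqrt{21}\right) = 20 \left(q + \sqrt{42}\right) = 20 q + 20 \sqrt{42}$)
$\frac{324164}{115473} + \frac{Q{\left(-482 \right)}}{-161657 - -36267} = \frac{324164}{115473} + \frac{20 \left(-482\right) + 20 \sqrt{42}}{-161657 - -36267} = 324164 \cdot \frac{1}{115473} + \frac{-9640 + 20 \sqrt{42}}{-161657 + 36267} = \frac{324164}{115473} + \frac{-9640 + 20 \sqrt{42}}{-125390} = \frac{324164}{115473} + \left(-9640 + 20 \sqrt{42}\right) \left(- \frac{1}{125390}\right) = \frac{324164}{115473} + \left(\frac{964}{12539} - \frac{2 \sqrt{42}}{12539}\right) = \frac{4176008368}{1447915947} - \frac{2 \sqrt{42}}{12539}$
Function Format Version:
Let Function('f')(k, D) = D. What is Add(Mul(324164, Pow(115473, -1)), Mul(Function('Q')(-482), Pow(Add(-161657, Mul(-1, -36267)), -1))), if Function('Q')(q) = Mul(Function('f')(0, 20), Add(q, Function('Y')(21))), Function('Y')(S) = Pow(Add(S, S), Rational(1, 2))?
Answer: Add(Rational(4176008368, 1447915947), Mul(Rational(-2, 12539), Pow(42, Rational(1, 2)))) ≈ 2.8831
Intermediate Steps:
Function('Y')(S) = Mul(Pow(2, Rational(1, 2)), Pow(S, Rational(1, 2))) (Function('Y')(S) = Pow(Mul(2, S), Rational(1, 2)) = Mul(Pow(2, Rational(1, 2)), Pow(S, Rational(1, 2))))
Function('Q')(q) = Add(Mul(20, q), Mul(20, Pow(42, Rational(1, 2)))) (Function('Q')(q) = Mul(20, Add(q, Mul(Pow(2, Rational(1, 2)), Pow(21, Rational(1, 2))))) = Mul(20, Add(q, Pow(42, Rational(1, 2)))) = Add(Mul(20, q), Mul(20, Pow(42, Rational(1, 2)))))
Add(Mul(324164, Pow(115473, -1)), Mul(Function('Q')(-482), Pow(Add(-161657, Mul(-1, -36267)), -1))) = Add(Mul(324164, Pow(115473, -1)), Mul(Add(Mul(20, -482), Mul(20, Pow(42, Rational(1, 2)))), Pow(Add(-161657, Mul(-1, -36267)), -1))) = Add(Mul(324164, Rational(1, 115473)), Mul(Add(-9640, Mul(20, Pow(42, Rational(1, 2)))), Pow(Add(-161657, 36267), -1))) = Add(Rational(324164, 115473), Mul(Add(-9640, Mul(20, Pow(42, Rational(1, 2)))), Pow(-125390, -1))) = Add(Rational(324164, 115473), Mul(Add(-9640, Mul(20, Pow(42, Rational(1, 2)))), Rational(-1, 125390))) = Add(Rational(324164, 115473), Add(Rational(964, 12539), Mul(Rational(-2, 12539), Pow(42, Rational(1, 2))))) = Add(Rational(4176008368, 1447915947), Mul(Rational(-2, 12539), Pow(42, Rational(1, 2))))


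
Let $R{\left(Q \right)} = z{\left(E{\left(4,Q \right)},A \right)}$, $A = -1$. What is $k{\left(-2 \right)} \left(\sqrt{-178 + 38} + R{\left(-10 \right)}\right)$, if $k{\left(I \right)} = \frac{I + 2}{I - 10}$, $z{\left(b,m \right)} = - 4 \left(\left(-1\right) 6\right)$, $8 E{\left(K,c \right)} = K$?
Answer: $0$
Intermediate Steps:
$E{\left(K,c \right)} = \frac{K}{8}$
$z{\left(b,m \right)} = 24$ ($z{\left(b,m \right)} = \left(-4\right) \left(-6\right) = 24$)
$k{\left(I \right)} = \frac{2 + I}{-10 + I}$
$R{\left(Q \right)} = 24$
$k{\left(-2 \right)} \left(\sqrt{-178 + 38} + R{\left(-10 \right)}\right) = \frac{2 - 2}{-10 - 2} \left(\sqrt{-178 + 38} + 24\right) = \frac{1}{-12} \cdot 0 \left(\sqrt{-140} + 24\right) = \left(- \frac{1}{12}\right) 0 \left(2 i \sqrt{35} + 24\right) = 0 \left(24 + 2 i \sqrt{35}\right) = 0$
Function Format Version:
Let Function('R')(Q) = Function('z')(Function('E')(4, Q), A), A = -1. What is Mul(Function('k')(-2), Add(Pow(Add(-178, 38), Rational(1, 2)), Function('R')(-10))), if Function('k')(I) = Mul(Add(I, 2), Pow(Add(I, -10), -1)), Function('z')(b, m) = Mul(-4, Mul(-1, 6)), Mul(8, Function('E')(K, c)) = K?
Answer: 0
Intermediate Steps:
Function('E')(K, c) = Mul(Rational(1, 8), K)
Function('z')(b, m) = 24 (Function('z')(b, m) = Mul(-4, -6) = 24)
Function('k')(I) = Mul(Pow(Add(-10, I), -1), Add(2, I)) (Function('k')(I) = Mul(Add(2, I), Pow(Add(-10, I), -1)) = Mul(Pow(Add(-10, I), -1), Add(2, I)))
Function('R')(Q) = 24
Mul(Function('k')(-2), Add(Pow(Add(-178, 38), Rational(1, 2)), Function('R')(-10))) = Mul(Mul(Pow(Add(-10, -2), -1), Add(2, -2)), Add(Pow(Add(-178, 38), Rational(1, 2)), 24)) = Mul(Mul(Pow(-12, -1), 0), Add(Pow(-140, Rational(1, 2)), 24)) = Mul(Mul(Rational(-1, 12), 0), Add(Mul(2, I, Pow(35, Rational(1, 2))), 24)) = Mul(0, Add(24, Mul(2, I, Pow(35, Rational(1, 2))))) = 0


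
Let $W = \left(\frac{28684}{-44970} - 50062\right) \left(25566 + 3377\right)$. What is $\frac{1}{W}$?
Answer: $- \frac{22485}{32579931418516} \approx -6.9015 \cdot 10^{-10}$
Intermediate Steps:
$W = - \frac{32579931418516}{22485}$ ($W = \left(28684 \left(- \frac{1}{44970}\right) - 50062\right) 28943 = \left(- \frac{14342}{22485} - 50062\right) 28943 = \left(- \frac{1125658412}{22485}\right) 28943 = - \frac{32579931418516}{22485} \approx -1.449 \cdot 10^{9}$)
$\frac{1}{W} = \frac{1}{- \frac{32579931418516}{22485}} = - \frac{22485}{32579931418516}$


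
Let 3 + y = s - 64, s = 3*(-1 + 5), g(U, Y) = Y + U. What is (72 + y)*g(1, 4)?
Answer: 85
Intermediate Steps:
g(U, Y) = U + Y
s = 12 (s = 3*4 = 12)
y = -55 (y = -3 + (12 - 64) = -3 - 52 = -55)
(72 + y)*g(1, 4) = (72 - 55)*(1 + 4) = 17*5 = 85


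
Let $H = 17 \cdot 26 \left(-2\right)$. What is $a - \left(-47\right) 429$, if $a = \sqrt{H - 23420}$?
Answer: $20163 + 28 i \sqrt{31} \approx 20163.0 + 155.9 i$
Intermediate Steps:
$H = -884$ ($H = 442 \left(-2\right) = -884$)
$a = 28 i \sqrt{31}$ ($a = \sqrt{-884 - 23420} = \sqrt{-24304} = 28 i \sqrt{31} \approx 155.9 i$)
$a - \left(-47\right) 429 = 28 i \sqrt{31} - \left(-47\right) 429 = 28 i \sqrt{31} - -20163 = 28 i \sqrt{31} + 20163 = 20163 + 28 i \sqrt{31}$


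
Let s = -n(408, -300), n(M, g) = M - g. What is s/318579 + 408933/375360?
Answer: 14445745703/13286868160 ≈ 1.0872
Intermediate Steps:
s = -708 (s = -(408 - 1*(-300)) = -(408 + 300) = -1*708 = -708)
s/318579 + 408933/375360 = -708/318579 + 408933/375360 = -708*1/318579 + 408933*(1/375360) = -236/106193 + 136311/125120 = 14445745703/13286868160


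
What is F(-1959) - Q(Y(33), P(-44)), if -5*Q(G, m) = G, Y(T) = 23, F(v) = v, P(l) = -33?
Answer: -9772/5 ≈ -1954.4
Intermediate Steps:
Q(G, m) = -G/5
F(-1959) - Q(Y(33), P(-44)) = -1959 - (-1)*23/5 = -1959 - 1*(-23/5) = -1959 + 23/5 = -9772/5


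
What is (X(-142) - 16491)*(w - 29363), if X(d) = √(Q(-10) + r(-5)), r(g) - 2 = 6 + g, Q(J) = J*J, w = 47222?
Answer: -294512769 + 17859*√103 ≈ -2.9433e+8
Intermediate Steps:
Q(J) = J²
r(g) = 8 + g (r(g) = 2 + (6 + g) = 8 + g)
X(d) = √103 (X(d) = √((-10)² + (8 - 5)) = √(100 + 3) = √103)
(X(-142) - 16491)*(w - 29363) = (√103 - 16491)*(47222 - 29363) = (-16491 + √103)*17859 = -294512769 + 17859*√103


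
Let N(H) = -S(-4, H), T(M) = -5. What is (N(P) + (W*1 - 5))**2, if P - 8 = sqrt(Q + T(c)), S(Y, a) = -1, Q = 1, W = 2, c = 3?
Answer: 4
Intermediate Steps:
P = 8 + 2*I (P = 8 + sqrt(1 - 5) = 8 + sqrt(-4) = 8 + 2*I ≈ 8.0 + 2.0*I)
N(H) = 1 (N(H) = -1*(-1) = 1)
(N(P) + (W*1 - 5))**2 = (1 + (2*1 - 5))**2 = (1 + (2 - 5))**2 = (1 - 3)**2 = (-2)**2 = 4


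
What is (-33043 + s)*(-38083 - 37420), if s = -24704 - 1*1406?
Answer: 4466228959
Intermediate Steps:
s = -26110 (s = -24704 - 1406 = -26110)
(-33043 + s)*(-38083 - 37420) = (-33043 - 26110)*(-38083 - 37420) = -59153*(-75503) = 4466228959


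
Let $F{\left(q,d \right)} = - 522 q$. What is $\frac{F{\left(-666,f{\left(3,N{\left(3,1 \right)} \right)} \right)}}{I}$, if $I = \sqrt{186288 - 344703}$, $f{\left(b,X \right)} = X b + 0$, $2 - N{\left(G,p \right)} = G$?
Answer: $- \frac{115884 i \sqrt{158415}}{52805} \approx - 873.47 i$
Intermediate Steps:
$N{\left(G,p \right)} = 2 - G$
$f{\left(b,X \right)} = X b$
$I = i \sqrt{158415}$ ($I = \sqrt{-158415} = i \sqrt{158415} \approx 398.01 i$)
$\frac{F{\left(-666,f{\left(3,N{\left(3,1 \right)} \right)} \right)}}{I} = \frac{\left(-522\right) \left(-666\right)}{i \sqrt{158415}} = 347652 \left(- \frac{i \sqrt{158415}}{158415}\right) = - \frac{115884 i \sqrt{158415}}{52805}$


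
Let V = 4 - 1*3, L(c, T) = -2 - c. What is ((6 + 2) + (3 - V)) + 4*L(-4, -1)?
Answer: 18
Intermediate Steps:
V = 1 (V = 4 - 3 = 1)
((6 + 2) + (3 - V)) + 4*L(-4, -1) = ((6 + 2) + (3 - 1*1)) + 4*(-2 - 1*(-4)) = (8 + (3 - 1)) + 4*(-2 + 4) = (8 + 2) + 4*2 = 10 + 8 = 18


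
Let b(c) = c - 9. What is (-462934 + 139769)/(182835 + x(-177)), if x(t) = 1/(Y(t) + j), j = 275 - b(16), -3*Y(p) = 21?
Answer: -84346065/47719936 ≈ -1.7675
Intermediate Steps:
b(c) = -9 + c
Y(p) = -7 (Y(p) = -⅓*21 = -7)
j = 268 (j = 275 - (-9 + 16) = 275 - 1*7 = 275 - 7 = 268)
x(t) = 1/261 (x(t) = 1/(-7 + 268) = 1/261)
(-462934 + 139769)/(182835 + x(-177)) = (-462934 + 139769)/(182835 + 1/261) = -323165/47719936/261 = -323165*261/47719936 = -84346065/47719936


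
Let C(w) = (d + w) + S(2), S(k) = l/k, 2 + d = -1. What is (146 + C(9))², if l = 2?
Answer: 23409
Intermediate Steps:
d = -3 (d = -2 - 1 = -3)
S(k) = 2/k
C(w) = -2 + w (C(w) = (-3 + w) + 2/2 = (-3 + w) + 2*(½) = (-3 + w) + 1 = -2 + w)
(146 + C(9))² = (146 + (-2 + 9))² = (146 + 7)² = 153² = 23409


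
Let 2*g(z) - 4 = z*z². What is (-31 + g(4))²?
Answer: 9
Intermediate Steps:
g(z) = 2 + z³/2 (g(z) = 2 + (z*z²)/2 = 2 + z³/2)
(-31 + g(4))² = (-31 + (2 + (½)*4³))² = (-31 + (2 + (½)*64))² = (-31 + (2 + 32))² = (-31 + 34)² = 3² = 9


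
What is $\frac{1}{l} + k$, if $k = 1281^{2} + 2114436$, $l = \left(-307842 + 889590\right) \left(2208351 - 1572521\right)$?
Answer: $\frac{1389094427258043481}{369892830840} \approx 3.7554 \cdot 10^{6}$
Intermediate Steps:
$l = 369892830840$ ($l = 581748 \cdot 635830 = 369892830840$)
$k = 3755397$ ($k = 1640961 + 2114436 = 3755397$)
$\frac{1}{l} + k = \frac{1}{369892830840} + 3755397 = \frac{1389094427258043481}{369892830840}$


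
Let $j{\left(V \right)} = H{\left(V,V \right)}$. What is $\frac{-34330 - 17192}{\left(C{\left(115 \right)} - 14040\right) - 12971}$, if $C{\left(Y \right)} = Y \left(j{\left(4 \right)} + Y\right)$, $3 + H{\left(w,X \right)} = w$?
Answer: $\frac{554}{147} \approx 3.7687$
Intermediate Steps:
$H{\left(w,X \right)} = -3 + w$
$j{\left(V \right)} = -3 + V$
$C{\left(Y \right)} = Y \left(1 + Y\right)$ ($C{\left(Y \right)} = Y \left(\left(-3 + 4\right) + Y\right) = Y \left(1 + Y\right)$)
$\frac{-34330 - 17192}{\left(C{\left(115 \right)} - 14040\right) - 12971} = \frac{-34330 - 17192}{\left(115 \left(1 + 115\right) - 14040\right) - 12971} = - \frac{51522}{\left(115 \cdot 116 - 14040\right) - 12971} = - \frac{51522}{\left(13340 - 14040\right) - 12971} = - \frac{51522}{-700 - 12971} = - \frac{51522}{-13671} = \left(-51522\right) \left(- \frac{1}{13671}\right) = \frac{554}{147}$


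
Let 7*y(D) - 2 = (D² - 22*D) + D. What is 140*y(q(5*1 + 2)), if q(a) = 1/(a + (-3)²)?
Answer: 885/64 ≈ 13.828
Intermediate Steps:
q(a) = 1/(9 + a) (q(a) = 1/(a + 9) = 1/(9 + a))
y(D) = 2/7 - 3*D + D²/7 (y(D) = 2/7 + ((D² - 22*D) + D)/7 = 2/7 + (D² - 21*D)/7 = 2/7 + (-3*D + D²/7) = 2/7 - 3*D + D²/7)
140*y(q(5*1 + 2)) = 140*(2/7 - 3/(9 + (5*1 + 2)) + (1/(9 + (5*1 + 2)))²/7) = 140*(2/7 - 3/(9 + (5 + 2)) + (1/(9 + (5 + 2)))²/7) = 140*(2/7 - 3/(9 + 7) + (1/(9 + 7))²/7) = 140*(2/7 - 3/16 + (1/16)²/7) = 140*(2/7 - 3*1/16 + (1/16)²/7) = 140*(2/7 - 3/16 + (⅐)*(1/256)) = 140*(2/7 - 3/16 + 1/1792) = 140*(177/1792) = 885/64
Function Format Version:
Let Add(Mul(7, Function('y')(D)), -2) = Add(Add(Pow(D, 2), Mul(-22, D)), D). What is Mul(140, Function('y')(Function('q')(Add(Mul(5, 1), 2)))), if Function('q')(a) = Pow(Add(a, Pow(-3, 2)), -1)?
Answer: Rational(885, 64) ≈ 13.828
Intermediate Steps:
Function('q')(a) = Pow(Add(9, a), -1) (Function('q')(a) = Pow(Add(a, 9), -1) = Pow(Add(9, a), -1))
Function('y')(D) = Add(Rational(2, 7), Mul(-3, D), Mul(Rational(1, 7), Pow(D, 2))) (Function('y')(D) = Add(Rational(2, 7), Mul(Rational(1, 7), Add(Add(Pow(D, 2), Mul(-22, D)), D))) = Add(Rational(2, 7), Mul(Rational(1, 7), Add(Pow(D, 2), Mul(-21, D)))) = Add(Rational(2, 7), Add(Mul(-3, D), Mul(Rational(1, 7), Pow(D, 2)))) = Add(Rational(2, 7), Mul(-3, D), Mul(Rational(1, 7), Pow(D, 2))))
Mul(140, Function('y')(Function('q')(Add(Mul(5, 1), 2)))) = Mul(140, Add(Rational(2, 7), Mul(-3, Pow(Add(9, Add(Mul(5, 1), 2)), -1)), Mul(Rational(1, 7), Pow(Pow(Add(9, Add(Mul(5, 1), 2)), -1), 2)))) = Mul(140, Add(Rational(2, 7), Mul(-3, Pow(Add(9, Add(5, 2)), -1)), Mul(Rational(1, 7), Pow(Pow(Add(9, Add(5, 2)), -1), 2)))) = Mul(140, Add(Rational(2, 7), Mul(-3, Pow(Add(9, 7), -1)), Mul(Rational(1, 7), Pow(Pow(Add(9, 7), -1), 2)))) = Mul(140, Add(Rational(2, 7), Mul(-3, Pow(16, -1)), Mul(Rational(1, 7), Pow(Pow(16, -1), 2)))) = Mul(140, Add(Rational(2, 7), Mul(-3, Rational(1, 16)), Mul(Rational(1, 7), Pow(Rational(1, 16), 2)))) = Mul(140, Add(Rational(2, 7), Rational(-3, 16), Mul(Rational(1, 7), Rational(1, 256)))) = Mul(140, Add(Rational(2, 7), Rational(-3, 16), Rational(1, 1792))) = Mul(140, Rational(177, 1792)) = Rational(885, 64)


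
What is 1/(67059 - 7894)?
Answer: 1/59165 ≈ 1.6902e-5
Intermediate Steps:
1/(67059 - 7894) = 1/59165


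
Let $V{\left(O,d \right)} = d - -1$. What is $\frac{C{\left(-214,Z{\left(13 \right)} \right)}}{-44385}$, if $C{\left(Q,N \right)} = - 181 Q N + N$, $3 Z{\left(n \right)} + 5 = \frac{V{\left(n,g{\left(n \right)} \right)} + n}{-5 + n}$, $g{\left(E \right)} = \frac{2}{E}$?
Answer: $\frac{108458}{115401} \approx 0.93984$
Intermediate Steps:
$V{\left(O,d \right)} = 1 + d$ ($V{\left(O,d \right)} = d + 1 = 1 + d$)
$Z{\left(n \right)} = - \frac{5}{3} + \frac{1 + n + \frac{2}{n}}{3 \left(-5 + n\right)}$ ($Z{\left(n \right)} = - \frac{5}{3} + \frac{\left(\left(1 + \frac{2}{n}\right) + n\right) \frac{1}{-5 + n}}{3} = - \frac{5}{3} + \frac{\left(1 + n + \frac{2}{n}\right) \frac{1}{-5 + n}}{3} = - \frac{5}{3} + \frac{\frac{1}{-5 + n} \left(1 + n + \frac{2}{n}\right)}{3} = - \frac{5}{3} + \frac{1 + n + \frac{2}{n}}{3 \left(-5 + n\right)}$)
$C{\left(Q,N \right)} = N - 181 N Q$ ($C{\left(Q,N \right)} = - 181 N Q + N = N - 181 N Q$)
$\frac{C{\left(-214,Z{\left(13 \right)} \right)}}{-44385} = \frac{\frac{2 + 13 + 13 \left(25 - 52\right)}{3 \cdot 13 \left(-5 + 13\right)} \left(1 - -38734\right)}{-44385} = \frac{1}{3} \cdot \frac{1}{13} \cdot \frac{1}{8} \left(2 + 13 + 13 \left(25 - 52\right)\right) \left(1 + 38734\right) \left(- \frac{1}{44385}\right) = \frac{1}{3} \cdot \frac{1}{13} \cdot \frac{1}{8} \left(2 + 13 + 13 \left(-27\right)\right) 38735 \left(- \frac{1}{44385}\right) = \frac{1}{3} \cdot \frac{1}{13} \cdot \frac{1}{8} \left(2 + 13 - 351\right) 38735 \left(- \frac{1}{44385}\right) = \frac{1}{3} \cdot \frac{1}{13} \cdot \frac{1}{8} \left(-336\right) 38735 \left(- \frac{1}{44385}\right) = \left(- \frac{14}{13}\right) 38735 \left(- \frac{1}{44385}\right) = \left(- \frac{542290}{13}\right) \left(- \frac{1}{44385}\right) = \frac{108458}{115401}$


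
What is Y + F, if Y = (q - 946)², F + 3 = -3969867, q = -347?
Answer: -2298021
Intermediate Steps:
F = -3969870 (F = -3 - 3969867 = -3969870)
Y = 1671849 (Y = (-347 - 946)² = (-1293)² = 1671849)
Y + F = 1671849 - 3969870 = -2298021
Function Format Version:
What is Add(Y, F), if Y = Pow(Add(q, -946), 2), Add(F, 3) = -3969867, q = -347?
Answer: -2298021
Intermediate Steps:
F = -3969870 (F = Add(-3, -3969867) = -3969870)
Y = 1671849 (Y = Pow(Add(-347, -946), 2) = Pow(-1293, 2) = 1671849)
Add(Y, F) = Add(1671849, -3969870) = -2298021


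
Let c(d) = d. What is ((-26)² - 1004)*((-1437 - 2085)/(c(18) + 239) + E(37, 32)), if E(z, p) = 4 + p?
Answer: -1879440/257 ≈ -7313.0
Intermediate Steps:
((-26)² - 1004)*((-1437 - 2085)/(c(18) + 239) + E(37, 32)) = ((-26)² - 1004)*((-1437 - 2085)/(18 + 239) + (4 + 32)) = (676 - 1004)*(-3522/257 + 36) = -328*(-3522*1/257 + 36) = -328*(-3522/257 + 36) = -328*5730/257 = -1879440/257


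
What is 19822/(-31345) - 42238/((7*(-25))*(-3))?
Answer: -38124476/470175 ≈ -81.086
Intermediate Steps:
19822/(-31345) - 42238/((7*(-25))*(-3)) = 19822*(-1/31345) - 42238/((-175*(-3))) = -19822/31345 - 42238/525 = -19822/31345 - 42238*1/525 = -19822/31345 - 6034/75 = -38124476/470175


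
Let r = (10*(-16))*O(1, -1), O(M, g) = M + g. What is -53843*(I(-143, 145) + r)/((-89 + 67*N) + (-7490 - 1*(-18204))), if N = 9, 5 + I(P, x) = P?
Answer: 1992191/2807 ≈ 709.72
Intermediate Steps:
I(P, x) = -5 + P
r = 0 (r = (10*(-16))*(1 - 1) = -160*0 = 0)
-53843*(I(-143, 145) + r)/((-89 + 67*N) + (-7490 - 1*(-18204))) = -53843*((-5 - 143) + 0)/((-89 + 67*9) + (-7490 - 1*(-18204))) = -53843*(-148 + 0)/((-89 + 603) + (-7490 + 18204)) = -53843*(-148/(514 + 10714)) = -53843/(11228*(-1/148)) = -53843/(-2807/37) = -53843*(-37/2807) = 1992191/2807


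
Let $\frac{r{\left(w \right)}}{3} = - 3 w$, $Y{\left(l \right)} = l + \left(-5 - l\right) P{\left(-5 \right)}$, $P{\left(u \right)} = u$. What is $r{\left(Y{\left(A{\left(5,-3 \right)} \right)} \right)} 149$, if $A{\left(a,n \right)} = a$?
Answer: $-73755$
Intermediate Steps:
$Y{\left(l \right)} = 25 + 6 l$ ($Y{\left(l \right)} = l + \left(-5 - l\right) \left(-5\right) = l + \left(25 + 5 l\right) = 25 + 6 l$)
$r{\left(w \right)} = - 9 w$ ($r{\left(w \right)} = 3 \left(- 3 w\right) = - 9 w$)
$r{\left(Y{\left(A{\left(5,-3 \right)} \right)} \right)} 149 = - 9 \left(25 + 6 \cdot 5\right) 149 = - 9 \left(25 + 30\right) 149 = \left(-9\right) 55 \cdot 149 = \left(-495\right) 149 = -73755$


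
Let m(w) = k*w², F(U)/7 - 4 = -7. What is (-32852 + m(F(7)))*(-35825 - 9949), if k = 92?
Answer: -353375280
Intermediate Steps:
F(U) = -21 (F(U) = 28 + 7*(-7) = 28 - 49 = -21)
m(w) = 92*w²
(-32852 + m(F(7)))*(-35825 - 9949) = (-32852 + 92*(-21)²)*(-35825 - 9949) = (-32852 + 92*441)*(-45774) = (-32852 + 40572)*(-45774) = 7720*(-45774) = -353375280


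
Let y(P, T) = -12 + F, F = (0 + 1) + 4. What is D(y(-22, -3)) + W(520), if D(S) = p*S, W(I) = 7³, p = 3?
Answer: 322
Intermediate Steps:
F = 5 (F = 1 + 4 = 5)
W(I) = 343
y(P, T) = -7 (y(P, T) = -12 + 5 = -7)
D(S) = 3*S
D(y(-22, -3)) + W(520) = 3*(-7) + 343 = -21 + 343 = 322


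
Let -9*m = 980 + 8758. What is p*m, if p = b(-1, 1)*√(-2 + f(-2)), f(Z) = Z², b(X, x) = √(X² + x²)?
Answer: -2164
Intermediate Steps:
m = -1082 (m = -(980 + 8758)/9 = -⅑*9738 = -1082)
p = 2 (p = √((-1)² + 1²)*√(-2 + (-2)²) = √(1 + 1)*√(-2 + 4) = √2*√2 = 2)
p*m = 2*(-1082) = -2164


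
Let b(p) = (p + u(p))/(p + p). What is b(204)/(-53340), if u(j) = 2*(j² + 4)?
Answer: -20861/5440680 ≈ -0.0038343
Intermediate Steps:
u(j) = 8 + 2*j² (u(j) = 2*(4 + j²) = 8 + 2*j²)
b(p) = (8 + p + 2*p²)/(2*p) (b(p) = (p + (8 + 2*p²))/(p + p) = (8 + p + 2*p²)/((2*p)) = (8 + p + 2*p²)*(1/(2*p)) = (8 + p + 2*p²)/(2*p))
b(204)/(-53340) = (½ + 204 + 4/204)/(-53340) = (½ + 204 + 4*(1/204))*(-1/53340) = (½ + 204 + 1/51)*(-1/53340) = (20861/102)*(-1/53340) = -20861/5440680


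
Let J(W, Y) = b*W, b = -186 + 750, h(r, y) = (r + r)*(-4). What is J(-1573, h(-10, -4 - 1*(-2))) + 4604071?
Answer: 3716899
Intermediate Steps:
h(r, y) = -8*r (h(r, y) = (2*r)*(-4) = -8*r)
b = 564
J(W, Y) = 564*W
J(-1573, h(-10, -4 - 1*(-2))) + 4604071 = 564*(-1573) + 4604071 = -887172 + 4604071 = 3716899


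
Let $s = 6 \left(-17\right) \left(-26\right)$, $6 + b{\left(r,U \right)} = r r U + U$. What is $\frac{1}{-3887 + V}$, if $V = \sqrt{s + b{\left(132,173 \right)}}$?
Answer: $- \frac{3887}{12091598} - \frac{\sqrt{3017171}}{12091598} \approx -0.00046512$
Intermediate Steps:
$b{\left(r,U \right)} = -6 + U + U r^{2}$ ($b{\left(r,U \right)} = -6 + \left(r r U + U\right) = -6 + \left(r^{2} U + U\right) = -6 + \left(U r^{2} + U\right) = -6 + \left(U + U r^{2}\right) = -6 + U + U r^{2}$)
$s = 2652$ ($s = \left(-102\right) \left(-26\right) = 2652$)
$V = \sqrt{3017171}$ ($V = \sqrt{2652 + \left(-6 + 173 + 173 \cdot 132^{2}\right)} = \sqrt{2652 + \left(-6 + 173 + 173 \cdot 17424\right)} = \sqrt{2652 + \left(-6 + 173 + 3014352\right)} = \sqrt{2652 + 3014519} = \sqrt{3017171} \approx 1737.0$)
$\frac{1}{-3887 + V} = \frac{1}{-3887 + \sqrt{3017171}}$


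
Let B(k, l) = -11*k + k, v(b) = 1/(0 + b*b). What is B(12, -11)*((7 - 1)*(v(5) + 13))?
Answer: -46944/5 ≈ -9388.8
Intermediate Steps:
v(b) = b⁻² (v(b) = 1/(0 + b²) = 1/(b²) = b⁻²)
B(k, l) = -10*k
B(12, -11)*((7 - 1)*(v(5) + 13)) = (-10*12)*((7 - 1)*(5⁻² + 13)) = -720*(1/25 + 13) = -720*326/25 = -120*1956/25 = -46944/5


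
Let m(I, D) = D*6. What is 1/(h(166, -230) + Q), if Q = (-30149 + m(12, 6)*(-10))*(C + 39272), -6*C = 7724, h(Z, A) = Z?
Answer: -3/3476622088 ≈ -8.6291e-10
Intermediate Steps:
C = -3862/3 (C = -⅙*7724 = -3862/3 ≈ -1287.3)
m(I, D) = 6*D
Q = -3476622586/3 (Q = (-30149 + (6*6)*(-10))*(-3862/3 + 39272) = (-30149 + 36*(-10))*(113954/3) = (-30149 - 360)*(113954/3) = -30509*113954/3 = -3476622586/3 ≈ -1.1589e+9)
1/(h(166, -230) + Q) = 1/(166 - 3476622586/3) = 1/(-3476622088/3) = -3/3476622088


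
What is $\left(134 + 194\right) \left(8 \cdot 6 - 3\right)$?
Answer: $14760$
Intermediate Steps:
$\left(134 + 194\right) \left(8 \cdot 6 - 3\right) = 328 \left(48 - 3\right) = 328 \cdot 45 = 14760$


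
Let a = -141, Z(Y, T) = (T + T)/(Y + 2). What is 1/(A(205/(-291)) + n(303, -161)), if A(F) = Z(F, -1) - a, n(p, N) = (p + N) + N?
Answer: 377/45412 ≈ 0.0083018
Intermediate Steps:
Z(Y, T) = 2*T/(2 + Y) (Z(Y, T) = (2*T)/(2 + Y) = 2*T/(2 + Y))
n(p, N) = p + 2*N (n(p, N) = (N + p) + N = p + 2*N)
A(F) = 141 - 2/(2 + F) (A(F) = 2*(-1)/(2 + F) - 1*(-141) = -2/(2 + F) + 141 = 141 - 2/(2 + F))
1/(A(205/(-291)) + n(303, -161)) = 1/((280 + 141*(205/(-291)))/(2 + 205/(-291)) + (303 + 2*(-161))) = 1/((280 + 141*(205*(-1/291)))/(2 + 205*(-1/291)) + (303 - 322)) = 1/((280 + 141*(-205/291))/(2 - 205/291) - 19) = 1/((280 - 9635/97)/(377/291) - 19) = 1/((291/377)*(17525/97) - 19) = 1/(52575/377 - 19) = 1/(45412/377) = 377/45412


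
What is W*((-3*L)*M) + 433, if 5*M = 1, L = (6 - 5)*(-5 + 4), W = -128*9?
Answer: -1291/5 ≈ -258.20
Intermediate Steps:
W = -1152
L = -1 (L = 1*(-1) = -1)
M = 1/5 (M = (1/5)*1 = 1/5 ≈ 0.20000)
W*((-3*L)*M) + 433 = -1152*(-3*(-1))/5 + 433 = -3456/5 + 433 = -1291/5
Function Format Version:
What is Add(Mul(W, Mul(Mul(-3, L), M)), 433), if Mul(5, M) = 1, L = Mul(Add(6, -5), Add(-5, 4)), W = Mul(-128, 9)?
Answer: Rational(-1291, 5) ≈ -258.20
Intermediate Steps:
W = -1152
L = -1 (L = Mul(1, -1) = -1)
M = Rational(1, 5) (M = Mul(Rational(1, 5), 1) = Rational(1, 5) ≈ 0.20000)
Add(Mul(W, Mul(Mul(-3, L), M)), 433) = Add(Mul(-1152, Mul(Mul(-3, -1), Rational(1, 5))), 433) = Add(Mul(-1152, Mul(3, Rational(1, 5))), 433) = Add(Mul(-1152, Rational(3, 5)), 433) = Add(Rational(-3456, 5), 433) = Rational(-1291, 5)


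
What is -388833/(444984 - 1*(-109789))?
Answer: -388833/554773 ≈ -0.70089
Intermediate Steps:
-388833/(444984 - 1*(-109789)) = -388833/(444984 + 109789) = -388833/554773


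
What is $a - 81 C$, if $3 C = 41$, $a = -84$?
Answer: $-1191$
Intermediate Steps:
$C = \frac{41}{3}$ ($C = \frac{1}{3} \cdot 41 = \frac{41}{3} \approx 13.667$)
$a - 81 C = -84 - 1107 = -1191$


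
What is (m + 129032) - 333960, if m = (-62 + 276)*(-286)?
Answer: -266132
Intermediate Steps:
m = -61204 (m = 214*(-286) = -61204)
(m + 129032) - 333960 = (-61204 + 129032) - 333960 = 67828 - 333960 = -266132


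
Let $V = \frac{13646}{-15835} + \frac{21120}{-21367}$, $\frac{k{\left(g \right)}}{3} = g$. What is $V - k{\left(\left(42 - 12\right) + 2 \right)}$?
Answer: $- \frac{33107268002}{338346445} \approx -97.85$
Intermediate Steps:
$k{\left(g \right)} = 3 g$
$V = - \frac{626009282}{338346445}$ ($V = 13646 \left(- \frac{1}{15835}\right) + 21120 \left(- \frac{1}{21367}\right) = - \frac{13646}{15835} - \frac{21120}{21367} = - \frac{626009282}{338346445} \approx -1.8502$)
$V - k{\left(\left(42 - 12\right) + 2 \right)} = - \frac{626009282}{338346445} - 3 \left(\left(42 - 12\right) + 2\right) = - \frac{626009282}{338346445} - 3 \left(30 + 2\right) = - \frac{626009282}{338346445} - 3 \cdot 32 = - \frac{626009282}{338346445} - 96 = - \frac{33107268002}{338346445}$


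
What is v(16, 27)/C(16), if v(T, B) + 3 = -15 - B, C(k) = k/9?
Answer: -405/16 ≈ -25.313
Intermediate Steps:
C(k) = k/9 (C(k) = k*(⅑) = k/9)
v(T, B) = -18 - B (v(T, B) = -3 + (-15 - B) = -18 - B)
v(16, 27)/C(16) = (-18 - 1*27)/(((⅑)*16)) = (-18 - 27)/(16/9) = -45*9/16 = -405/16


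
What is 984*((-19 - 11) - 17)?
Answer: -46248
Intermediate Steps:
984*((-19 - 11) - 17) = 984*(-30 - 17) = 984*(-47) = -46248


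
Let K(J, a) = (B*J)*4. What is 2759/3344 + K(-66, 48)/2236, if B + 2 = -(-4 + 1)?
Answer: 1321577/1869296 ≈ 0.70699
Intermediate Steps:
B = 1 (B = -2 - (-4 + 1) = -2 - 1*(-3) = -2 + 3 = 1)
K(J, a) = 4*J (K(J, a) = (1*J)*4 = J*4 = 4*J)
2759/3344 + K(-66, 48)/2236 = 2759/3344 + (4*(-66))/2236 = 2759*(1/3344) - 264*1/2236 = 2759/3344 - 66/559 = 1321577/1869296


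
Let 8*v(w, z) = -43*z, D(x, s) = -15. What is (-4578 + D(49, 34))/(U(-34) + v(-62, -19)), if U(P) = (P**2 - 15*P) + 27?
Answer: -12248/4787 ≈ -2.5586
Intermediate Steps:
U(P) = 27 + P**2 - 15*P
v(w, z) = -43*z/8 (v(w, z) = (-43*z)/8 = -43*z/8)
(-4578 + D(49, 34))/(U(-34) + v(-62, -19)) = (-4578 - 15)/((27 + (-34)**2 - 15*(-34)) - 43/8*(-19)) = -4593/((27 + 1156 + 510) + 817/8) = -4593/(1693 + 817/8) = -4593/14361/8 = -4593*8/14361 = -12248/4787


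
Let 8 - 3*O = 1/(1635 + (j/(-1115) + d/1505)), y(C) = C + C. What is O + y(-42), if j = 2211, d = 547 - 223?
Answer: -133745828519/1644411798 ≈ -81.333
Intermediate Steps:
d = 324
y(C) = 2*C
O = 4384762513/1644411798 (O = 8/3 - 1/(3*(1635 + (2211/(-1115) + 324/1505))) = 8/3 - 1/(3*(1635 + (2211*(-1/1115) + 324*(1/1505)))) = 8/3 - 1/(3*(1635 + (-2211/1115 + 324/1505))) = 8/3 - 1/(3*(1635 - 593259/335615)) = 8/3 - 1/(3*548137266/335615) = 8/3 - 1/3*335615/548137266 = 8/3 - 335615/1644411798 = 4384762513/1644411798 ≈ 2.6665)
O + y(-42) = 4384762513/1644411798 + 2*(-42) = 4384762513/1644411798 - 84 = -133745828519/1644411798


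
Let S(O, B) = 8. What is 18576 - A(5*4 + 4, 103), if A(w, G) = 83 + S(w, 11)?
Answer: 18485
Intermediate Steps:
A(w, G) = 91 (A(w, G) = 83 + 8 = 91)
18576 - A(5*4 + 4, 103) = 18576 - 1*91 = 18576 - 91 = 18485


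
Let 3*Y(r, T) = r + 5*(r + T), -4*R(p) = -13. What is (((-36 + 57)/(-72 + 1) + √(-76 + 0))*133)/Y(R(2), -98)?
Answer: 16758/66811 - 1596*I*√19/941 ≈ 0.25083 - 7.393*I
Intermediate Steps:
R(p) = 13/4 (R(p) = -¼*(-13) = 13/4)
Y(r, T) = 2*r + 5*T/3 (Y(r, T) = (r + 5*(r + T))/3 = (r + 5*(T + r))/3 = (r + (5*T + 5*r))/3 = (5*T + 6*r)/3 = 2*r + 5*T/3)
(((-36 + 57)/(-72 + 1) + √(-76 + 0))*133)/Y(R(2), -98) = (((-36 + 57)/(-72 + 1) + √(-76 + 0))*133)/(2*(13/4) + (5/3)*(-98)) = ((21/(-71) + √(-76))*133)/(13/2 - 490/3) = ((21*(-1/71) + 2*I*√19)*133)/(-941/6) = ((-21/71 + 2*I*√19)*133)*(-6/941) = (-2793/71 + 266*I*√19)*(-6/941) = 16758/66811 - 1596*I*√19/941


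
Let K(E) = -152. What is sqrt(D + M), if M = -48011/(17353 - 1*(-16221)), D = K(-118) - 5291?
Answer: I*sqrt(6137034871182)/33574 ≈ 73.786*I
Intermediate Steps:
D = -5443 (D = -152 - 5291 = -5443)
M = -48011/33574 (M = -48011/(17353 + 16221) = -48011/33574 ≈ -1.4300)
sqrt(D + M) = sqrt(-5443 - 48011/33574) = sqrt(-182791293/33574) = I*sqrt(6137034871182)/33574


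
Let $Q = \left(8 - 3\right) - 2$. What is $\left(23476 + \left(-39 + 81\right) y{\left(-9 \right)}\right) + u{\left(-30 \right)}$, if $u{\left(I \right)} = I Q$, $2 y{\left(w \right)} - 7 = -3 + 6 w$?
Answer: $22336$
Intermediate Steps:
$y{\left(w \right)} = 2 + 3 w$ ($y{\left(w \right)} = \frac{7}{2} + \frac{-3 + 6 w}{2} = \frac{7}{2} + \left(- \frac{3}{2} + 3 w\right) = 2 + 3 w$)
$Q = 3$ ($Q = 5 - 2 = 3$)
$u{\left(I \right)} = 3 I$ ($u{\left(I \right)} = I 3 = 3 I$)
$\left(23476 + \left(-39 + 81\right) y{\left(-9 \right)}\right) + u{\left(-30 \right)} = \left(23476 + \left(-39 + 81\right) \left(2 + 3 \left(-9\right)\right)\right) + 3 \left(-30\right) = \left(23476 + 42 \left(2 - 27\right)\right) - 90 = \left(23476 + 42 \left(-25\right)\right) - 90 = \left(23476 - 1050\right) - 90 = 22426 - 90 = 22336$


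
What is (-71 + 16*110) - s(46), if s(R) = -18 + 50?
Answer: 1657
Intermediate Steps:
s(R) = 32
(-71 + 16*110) - s(46) = (-71 + 16*110) - 1*32 = (-71 + 1760) - 32 = 1689 - 32 = 1657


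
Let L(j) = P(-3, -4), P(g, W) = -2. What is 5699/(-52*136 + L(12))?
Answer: -5699/7074 ≈ -0.80563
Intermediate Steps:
L(j) = -2
5699/(-52*136 + L(12)) = 5699/(-52*136 - 2) = 5699/(-7072 - 2) = 5699/(-7074) = 5699*(-1/7074) = -5699/7074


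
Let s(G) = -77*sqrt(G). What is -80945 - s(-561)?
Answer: -80945 + 77*I*sqrt(561) ≈ -80945.0 + 1823.8*I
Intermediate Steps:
-80945 - s(-561) = -80945 - (-77)*sqrt(-561) = -80945 - (-77)*I*sqrt(561) = -80945 + 77*I*sqrt(561)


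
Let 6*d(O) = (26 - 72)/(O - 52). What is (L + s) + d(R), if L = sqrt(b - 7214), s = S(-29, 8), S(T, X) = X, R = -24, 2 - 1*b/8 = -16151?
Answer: 1847/228 + 7*sqrt(2490) ≈ 357.40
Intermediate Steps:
b = 129224 (b = 16 - 8*(-16151) = 16 + 129208 = 129224)
s = 8
d(O) = -23/(3*(-52 + O)) (d(O) = ((26 - 72)/(O - 52))/6 = (-46/(-52 + O))/6 = -23/(3*(-52 + O)))
L = 7*sqrt(2490) (L = sqrt(129224 - 7214) = sqrt(122010) = 7*sqrt(2490) ≈ 349.30)
(L + s) + d(R) = (7*sqrt(2490) + 8) - 23/(-156 + 3*(-24)) = (8 + 7*sqrt(2490)) - 23/(-156 - 72) = (8 + 7*sqrt(2490)) - 23/(-228) = (8 + 7*sqrt(2490)) - 23*(-1/228) = (8 + 7*sqrt(2490)) + 23/228 = 1847/228 + 7*sqrt(2490)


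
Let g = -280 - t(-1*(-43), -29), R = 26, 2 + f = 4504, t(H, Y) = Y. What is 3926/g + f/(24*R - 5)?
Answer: -1300192/155369 ≈ -8.3684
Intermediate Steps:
f = 4502 (f = -2 + 4504 = 4502)
g = -251 (g = -280 - 1*(-29) = -280 + 29 = -251)
3926/g + f/(24*R - 5) = 3926/(-251) + 4502/(24*26 - 5) = 3926*(-1/251) + 4502/(624 - 5) = -3926/251 + 4502/619 = -1300192/155369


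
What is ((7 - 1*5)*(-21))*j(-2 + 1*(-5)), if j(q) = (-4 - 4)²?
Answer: -2688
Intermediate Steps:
j(q) = 64 (j(q) = (-8)² = 64)
((7 - 1*5)*(-21))*j(-2 + 1*(-5)) = ((7 - 1*5)*(-21))*64 = ((7 - 5)*(-21))*64 = (2*(-21))*64 = -42*64 = -2688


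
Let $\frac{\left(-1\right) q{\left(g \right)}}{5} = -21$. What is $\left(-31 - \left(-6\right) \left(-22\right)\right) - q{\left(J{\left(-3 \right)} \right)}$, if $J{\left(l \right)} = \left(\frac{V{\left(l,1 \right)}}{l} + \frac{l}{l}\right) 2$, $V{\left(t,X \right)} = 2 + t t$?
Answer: $-268$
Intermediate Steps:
$V{\left(t,X \right)} = 2 + t^{2}$
$J{\left(l \right)} = 2 + \frac{2 \left(2 + l^{2}\right)}{l}$ ($J{\left(l \right)} = \left(\frac{2 + l^{2}}{l} + \frac{l}{l}\right) 2 = \left(\frac{2 + l^{2}}{l} + 1\right) 2 = \left(1 + \frac{2 + l^{2}}{l}\right) 2 = 2 + \frac{2 \left(2 + l^{2}\right)}{l}$)
$q{\left(g \right)} = 105$ ($q{\left(g \right)} = \left(-5\right) \left(-21\right) = 105$)
$\left(-31 - \left(-6\right) \left(-22\right)\right) - q{\left(J{\left(-3 \right)} \right)} = \left(-31 - \left(-6\right) \left(-22\right)\right) - 105 = \left(-31 - 132\right) - 105 = -163 - 105 = -268$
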